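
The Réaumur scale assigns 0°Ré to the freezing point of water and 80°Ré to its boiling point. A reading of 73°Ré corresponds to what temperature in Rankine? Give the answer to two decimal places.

Linear interpolation between the fixed points: C = (73 - 0) × 100 / (80 - 0) = 91.2500°C.
Then 91.2500 × 1.8 + 491.67 = 655.92°R.

655.92°R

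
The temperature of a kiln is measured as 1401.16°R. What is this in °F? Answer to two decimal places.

In Celsius: (1401.16 - 491.67) × 5/9 = 505.2722°C.
In Fahrenheit: 505.2722 × 1.8 + 32 = 941.49°F.

941.49°F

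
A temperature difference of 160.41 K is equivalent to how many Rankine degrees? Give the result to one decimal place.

Only the scale ratio 1.8 matters for a change in temperature.
160.41 × 1.8 = 288.7.

288.7°R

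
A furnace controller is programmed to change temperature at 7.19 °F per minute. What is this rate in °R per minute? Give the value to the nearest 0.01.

The quantity depends on a temperature interval, so only the ratio of degree sizes applies; the offset between the scales is irrelevant.
A change of 1°F is a change of 1°R, so 7.19 × 1 = 7.19.

7.19 °R/minute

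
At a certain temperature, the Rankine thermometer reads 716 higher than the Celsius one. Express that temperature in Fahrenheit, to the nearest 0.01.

Let x be the Celsius reading; then the Rankine reading is 1.8·x + 491.67.
(1.8·x + 491.67) - x = 716  ⇒  (0.8)·x = 224.33  ⇒  x = 280.4125°C.
In Fahrenheit: 280.4125 × 1.8 + 32 = 536.74°F.

536.74°F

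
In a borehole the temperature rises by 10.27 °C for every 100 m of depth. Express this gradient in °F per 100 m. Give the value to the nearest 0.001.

The quantity depends on a temperature interval, so only the ratio of degree sizes applies; the offset between the scales is irrelevant.
A change of 1°C is a change of 1.8°F, so 10.27 × 1.8 = 18.486.

18.486 °F/100 m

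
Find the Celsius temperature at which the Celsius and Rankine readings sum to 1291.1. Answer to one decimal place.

Let C be the Celsius reading. The Rankine reading is R = 1.8·C + 491.67.
Require C + R = 1291.1: (2.8)·C + 491.67 = 1291.1.
C = (1291.1 - 491.67) / (2.8) = 285.5.

285.5°C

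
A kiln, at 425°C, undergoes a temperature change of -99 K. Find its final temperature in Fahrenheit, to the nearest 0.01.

618.80°F

The 99 K change is an interval; Kelvin and Celsius degrees are the same size, so ΔC = -99°C.
Final Celsius temperature: 425.0000 - 99.0000 = 326.0000°C.
In Fahrenheit: 326.0000 × 1.8 + 32 = 618.80°F.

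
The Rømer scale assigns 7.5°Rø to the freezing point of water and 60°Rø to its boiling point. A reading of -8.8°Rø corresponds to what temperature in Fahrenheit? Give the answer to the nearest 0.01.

Linear interpolation between the fixed points: C = (-8.8 - 7.5) × 100 / (60 - 7.5) = -31.0476°C.
Then -31.0476 × 1.8 + 32 = -23.89°F.

-23.89°F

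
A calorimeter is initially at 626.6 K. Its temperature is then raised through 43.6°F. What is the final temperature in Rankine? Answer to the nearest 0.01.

Initial temperature in Celsius: 626.6 - 273.15 = 353.4500°C.
The 43.6°F change is an interval, so only the factor 5/9 applies: +43.6 × 5/9 = +24.2222°C.
Final Celsius temperature: 353.4500 + 24.2222 = 377.6722°C.
In Rankine: 377.6722 × 1.8 + 491.67 = 1171.48°R.

1171.48°R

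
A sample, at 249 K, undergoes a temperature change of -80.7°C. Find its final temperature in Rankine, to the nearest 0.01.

Initial temperature in Celsius: 249 - 273.15 = -24.1500°C.
Final Celsius temperature: -24.1500 - 80.7000 = -104.8500°C.
In Rankine: -104.8500 × 1.8 + 491.67 = 302.94°R.

302.94°R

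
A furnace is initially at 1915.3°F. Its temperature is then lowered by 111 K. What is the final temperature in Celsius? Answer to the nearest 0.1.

935.3°C

Initial temperature in Celsius: (1915.3 - 32) × 5/9 = 1046.2778°C.
The 111 K change is an interval; Kelvin and Celsius degrees are the same size, so ΔC = -111°C.
Final Celsius temperature: 1046.2778 - 111.0000 = 935.2778°C.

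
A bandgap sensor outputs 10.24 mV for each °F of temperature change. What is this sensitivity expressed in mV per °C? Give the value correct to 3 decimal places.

The quantity depends on a temperature interval, so only the ratio of degree sizes applies; the offset between the scales is irrelevant.
A change of 1°C is a change of 1.8°F, so per °C the value is 10.24 × 1.8 = 18.432.

18.432 mV per °C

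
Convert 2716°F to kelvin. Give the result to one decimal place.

1764.3 K

In Celsius: (2716 - 32) × 5/9 = 1491.1111°C.
In kelvin: 1491.1111 + 273.15 = 1764.3 K.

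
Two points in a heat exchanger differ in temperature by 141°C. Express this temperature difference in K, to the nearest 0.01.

141.00 K

Celsius and kelvin degrees are the same size, so the interval is unchanged: 141.00.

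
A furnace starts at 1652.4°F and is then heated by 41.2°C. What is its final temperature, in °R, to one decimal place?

Initial temperature in Celsius: (1652.4 - 32) × 5/9 = 900.2222°C.
Final Celsius temperature: 900.2222 + 41.2000 = 941.4222°C.
In Rankine: 941.4222 × 1.8 + 491.67 = 2186.2°R.

2186.2°R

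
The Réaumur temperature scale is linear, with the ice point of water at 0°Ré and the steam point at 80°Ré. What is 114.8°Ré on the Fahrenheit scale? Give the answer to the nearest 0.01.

290.30°F

Linear interpolation between the fixed points: C = (114.8 - 0) × 100 / (80 - 0) = 143.5000°C.
Then 143.5000 × 1.8 + 32 = 290.30°F.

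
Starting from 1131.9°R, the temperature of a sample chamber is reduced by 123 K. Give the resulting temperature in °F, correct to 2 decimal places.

Initial temperature in Celsius: (1131.9 - 491.67) × 5/9 = 355.6833°C.
The 123 K change is an interval; Kelvin and Celsius degrees are the same size, so ΔC = -123°C.
Final Celsius temperature: 355.6833 - 123.0000 = 232.6833°C.
In Fahrenheit: 232.6833 × 1.8 + 32 = 450.83°F.

450.83°F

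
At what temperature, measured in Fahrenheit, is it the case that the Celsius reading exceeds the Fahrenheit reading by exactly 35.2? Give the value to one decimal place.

-119.2°F

Let F be the Fahrenheit reading. The Celsius reading is C = 5/9·F - 17.7778.
Require C - F = 35.2: (-4/9)·F - 17.7778 = 35.2.
F = (35.2 + 17.7778) / (-4/9) = -119.2.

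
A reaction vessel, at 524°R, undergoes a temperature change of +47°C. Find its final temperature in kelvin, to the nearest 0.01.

338.11 K

Initial temperature in Celsius: (524 - 491.67) × 5/9 = 17.9611°C.
Final Celsius temperature: 17.9611 + 47.0000 = 64.9611°C.
In kelvin: 64.9611 + 273.15 = 338.11 K.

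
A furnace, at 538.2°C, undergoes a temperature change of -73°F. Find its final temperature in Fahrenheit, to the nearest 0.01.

927.76°F

The 73°F change is an interval, so only the factor 5/9 applies: -73 × 5/9 = -40.5556°C.
Final Celsius temperature: 538.2000 - 40.5556 = 497.6444°C.
In Fahrenheit: 497.6444 × 1.8 + 32 = 927.76°F.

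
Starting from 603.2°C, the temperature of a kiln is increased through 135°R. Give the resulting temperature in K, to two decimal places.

The 135°R change is an interval, so only the factor 5/9 applies: +135 × 5/9 = +75.0000°C.
Final Celsius temperature: 603.2000 + 75.0000 = 678.2000°C.
In kelvin: 678.2000 + 273.15 = 951.35 K.

951.35 K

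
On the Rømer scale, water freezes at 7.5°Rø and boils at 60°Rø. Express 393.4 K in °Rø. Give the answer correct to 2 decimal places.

70.63°Rø

First in Celsius: 393.4 - 273.15 = 120.2500°C.
Linearly onto the Rømer scale: 7.5 + (120.2500 / 100) × (60 - 7.5) = 70.63°Rø.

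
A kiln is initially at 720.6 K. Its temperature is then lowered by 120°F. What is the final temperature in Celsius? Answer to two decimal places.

Initial temperature in Celsius: 720.6 - 273.15 = 447.4500°C.
The 120°F change is an interval, so only the factor 5/9 applies: -120 × 5/9 = -66.6667°C.
Final Celsius temperature: 447.4500 - 66.6667 = 380.7833°C.

380.78°C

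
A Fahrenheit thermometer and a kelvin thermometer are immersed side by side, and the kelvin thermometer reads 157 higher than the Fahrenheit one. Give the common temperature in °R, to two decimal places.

681.01°R

Let x be the Fahrenheit reading; then the kelvin reading is 5/9·x + 255.372.
(5/9·x + 255.372) - x = 157  ⇒  (-4/9)·x = -98.3722  ⇒  x = 221.3375°F.
In Celsius: (221.3375 - 32) × 5/9 = 105.1875°C.
In Rankine: 105.1875 × 1.8 + 491.67 = 681.01°R.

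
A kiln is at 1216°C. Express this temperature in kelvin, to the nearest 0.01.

1489.15 K

In kelvin: 1216.0000 + 273.15 = 1489.15 K.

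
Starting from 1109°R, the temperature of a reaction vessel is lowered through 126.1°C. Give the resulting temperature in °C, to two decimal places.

216.86°C

Initial temperature in Celsius: (1109 - 491.67) × 5/9 = 342.9611°C.
Final Celsius temperature: 342.9611 - 126.1000 = 216.8611°C.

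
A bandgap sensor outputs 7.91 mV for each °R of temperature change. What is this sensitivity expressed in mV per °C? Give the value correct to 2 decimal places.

Since only a temperature interval is involved, the additive offset between the scales drops out.
A change of 1°C is a change of 1.8°R, so per °C the value is 7.91 × 1.8 = 14.24.

14.24 mV per °C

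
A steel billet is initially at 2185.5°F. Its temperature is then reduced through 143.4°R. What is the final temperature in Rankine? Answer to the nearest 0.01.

Initial temperature in Celsius: (2185.5 - 32) × 5/9 = 1196.3889°C.
The 143.4°R change is an interval, so only the factor 5/9 applies: -143.4 × 5/9 = -79.6667°C.
Final Celsius temperature: 1196.3889 - 79.6667 = 1116.7222°C.
In Rankine: 1116.7222 × 1.8 + 491.67 = 2501.77°R.

2501.77°R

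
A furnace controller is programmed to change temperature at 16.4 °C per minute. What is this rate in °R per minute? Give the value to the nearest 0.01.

The quantity depends on a temperature interval, so only the ratio of degree sizes applies; the offset between the scales is irrelevant.
A change of 1°C is a change of 1.8°R, so 16.4 × 1.8 = 29.52.

29.52 °R/minute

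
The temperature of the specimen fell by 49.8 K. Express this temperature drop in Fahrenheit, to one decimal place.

Only the scale ratio 1.8 matters for a change in temperature.
49.8 × 1.8 = 89.6.

89.6°F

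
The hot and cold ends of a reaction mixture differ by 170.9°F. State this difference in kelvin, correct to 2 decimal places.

Only the scale ratio 5/9 matters for a change in temperature.
170.9 × 5/9 = 94.94.

94.94 K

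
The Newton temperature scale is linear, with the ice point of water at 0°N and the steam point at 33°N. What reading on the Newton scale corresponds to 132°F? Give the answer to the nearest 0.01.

18.33°N

First in Celsius: (132 - 32) × 5/9 = 55.5556°C.
Linearly onto the Newton scale: 0 + (55.5556 / 100) × (33 - 0) = 18.33°N.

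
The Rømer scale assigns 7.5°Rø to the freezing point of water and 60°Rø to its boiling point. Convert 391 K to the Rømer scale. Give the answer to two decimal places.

69.37°Rø

First in Celsius: 391 - 273.15 = 117.8500°C.
Linearly onto the Rømer scale: 7.5 + (117.8500 / 100) × (60 - 7.5) = 69.37°Rø.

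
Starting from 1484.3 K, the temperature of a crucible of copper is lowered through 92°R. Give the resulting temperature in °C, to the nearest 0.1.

1160.0°C

Initial temperature in Celsius: 1484.3 - 273.15 = 1211.1500°C.
The 92°R change is an interval, so only the factor 5/9 applies: -92 × 5/9 = -51.1111°C.
Final Celsius temperature: 1211.1500 - 51.1111 = 1160.0389°C.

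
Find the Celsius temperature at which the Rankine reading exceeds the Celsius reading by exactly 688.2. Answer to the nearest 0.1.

Let C be the Celsius reading. The Rankine reading is R = 1.8·C + 491.67.
Require R - C = 688.2: (0.8)·C + 491.67 = 688.2.
C = (688.2 - 491.67) / (0.8) = 245.7.

245.7°C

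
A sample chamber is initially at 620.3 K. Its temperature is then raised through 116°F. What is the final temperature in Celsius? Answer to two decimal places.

411.59°C

Initial temperature in Celsius: 620.3 - 273.15 = 347.1500°C.
The 116°F change is an interval, so only the factor 5/9 applies: +116 × 5/9 = +64.4444°C.
Final Celsius temperature: 347.1500 + 64.4444 = 411.5944°C.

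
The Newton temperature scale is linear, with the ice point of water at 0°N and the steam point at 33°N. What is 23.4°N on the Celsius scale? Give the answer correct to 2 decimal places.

70.91°C

Linear interpolation between the fixed points: C = (23.4 - 0) × 100 / (33 - 0) = 70.9091°C.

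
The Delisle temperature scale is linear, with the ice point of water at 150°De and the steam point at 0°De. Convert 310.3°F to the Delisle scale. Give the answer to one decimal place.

First in Celsius: (310.3 - 32) × 5/9 = 154.6111°C.
Linearly onto the Delisle scale: 150 + (154.6111 / 100) × (0 - 150) = -81.9°De.

-81.9°De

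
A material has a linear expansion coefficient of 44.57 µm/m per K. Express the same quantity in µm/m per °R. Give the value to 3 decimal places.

The quantity depends on a temperature interval, so only the ratio of degree sizes applies; the offset between the scales is irrelevant.
A change of 1°R is a change of 5/9 K, so per °R the value is 44.57 × 5/9 = 24.761.

24.761 µm/m per °R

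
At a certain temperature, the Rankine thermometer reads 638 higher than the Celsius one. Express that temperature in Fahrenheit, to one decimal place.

361.2°F

Let x be the Celsius reading; then the Rankine reading is 1.8·x + 491.67.
(1.8·x + 491.67) - x = 638  ⇒  (0.8)·x = 146.33  ⇒  x = 182.9125°C.
In Fahrenheit: 182.9125 × 1.8 + 32 = 361.2°F.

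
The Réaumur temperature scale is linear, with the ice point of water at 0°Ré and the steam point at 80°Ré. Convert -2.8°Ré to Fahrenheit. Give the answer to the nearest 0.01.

Linear interpolation between the fixed points: C = (-2.8 - 0) × 100 / (80 - 0) = -3.5000°C.
Then -3.5000 × 1.8 + 32 = 25.70°F.

25.70°F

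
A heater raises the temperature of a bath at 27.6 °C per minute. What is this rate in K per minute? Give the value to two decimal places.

Since only a temperature interval is involved, the additive offset between the scales drops out.
A change of 1°C is a change of 1 K, so 27.6 × 1 = 27.60.

27.60 K/minute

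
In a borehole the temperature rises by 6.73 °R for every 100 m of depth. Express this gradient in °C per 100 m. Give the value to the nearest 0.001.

The quantity depends on a temperature interval, so only the ratio of degree sizes applies; the offset between the scales is irrelevant.
A change of 1°R is a change of 5/9°C, so 6.73 × 5/9 = 3.739.

3.739 °C/100 m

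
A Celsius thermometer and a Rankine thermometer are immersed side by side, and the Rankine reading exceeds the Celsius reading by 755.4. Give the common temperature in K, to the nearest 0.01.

602.81 K

Let x be the Celsius reading; then the Rankine reading is 1.8·x + 491.67.
(1.8·x + 491.67) - x = 755.4  ⇒  (0.8)·x = 263.73  ⇒  x = 329.6625°C.
In kelvin: 329.6625 + 273.15 = 602.81 K.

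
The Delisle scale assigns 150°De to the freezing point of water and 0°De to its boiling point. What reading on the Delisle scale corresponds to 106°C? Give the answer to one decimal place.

-9.0°De

Linearly onto the Delisle scale: 150 + (106.0000 / 100) × (0 - 150) = -9.0°De.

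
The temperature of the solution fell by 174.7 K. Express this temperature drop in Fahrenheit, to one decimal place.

314.5°F

For a temperature interval the offset drops out; only the factor 1.8 applies.
174.7 × 1.8 = 314.5.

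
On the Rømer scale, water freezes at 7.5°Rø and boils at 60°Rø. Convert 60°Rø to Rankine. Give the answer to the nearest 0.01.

671.67°R

Linear interpolation between the fixed points: C = (60 - 7.5) × 100 / (60 - 7.5) = 100.0000°C.
Then 100.0000 × 1.8 + 491.67 = 671.67°R.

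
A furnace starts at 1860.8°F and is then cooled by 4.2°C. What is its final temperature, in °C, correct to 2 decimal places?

Initial temperature in Celsius: (1860.8 - 32) × 5/9 = 1016.0000°C.
Final Celsius temperature: 1016.0000 - 4.2000 = 1011.8000°C.

1011.80°C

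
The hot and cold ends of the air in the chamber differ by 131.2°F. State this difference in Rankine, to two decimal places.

Fahrenheit and Rankine degrees are the same size, so the interval is unchanged: 131.20.

131.20°R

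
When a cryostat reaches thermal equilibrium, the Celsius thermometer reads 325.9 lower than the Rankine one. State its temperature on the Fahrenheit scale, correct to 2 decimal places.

Let x be the Rankine reading; then the Celsius reading is 5/9·x - 273.15.
(5/9·x - 273.15) - x = -325.9  ⇒  (-4/9)·x = -52.75  ⇒  x = 118.6875°R.
In Celsius: (118.6875 - 491.67) × 5/9 = -207.2125°C.
In Fahrenheit: -207.2125 × 1.8 + 32 = -340.98°F.

-340.98°F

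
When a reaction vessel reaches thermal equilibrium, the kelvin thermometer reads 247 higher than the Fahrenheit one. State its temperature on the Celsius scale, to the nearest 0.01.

Let x be the Fahrenheit reading; then the kelvin reading is 5/9·x + 255.372.
(5/9·x + 255.372) - x = 247  ⇒  (-4/9)·x = -8.37222  ⇒  x = 18.8375°F.
In Celsius: (18.8375 - 32) × 5/9 = -7.31°C.

-7.31°C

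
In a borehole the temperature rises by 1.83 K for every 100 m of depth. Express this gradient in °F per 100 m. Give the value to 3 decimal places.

3.294 °F/100 m

Since only a temperature interval is involved, the additive offset between the scales drops out.
A change of 1 K is a change of 1.8°F, so 1.83 × 1.8 = 3.294.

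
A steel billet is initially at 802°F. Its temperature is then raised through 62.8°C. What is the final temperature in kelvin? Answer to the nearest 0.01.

Initial temperature in Celsius: (802 - 32) × 5/9 = 427.7778°C.
Final Celsius temperature: 427.7778 + 62.8000 = 490.5778°C.
In kelvin: 490.5778 + 273.15 = 763.73 K.

763.73 K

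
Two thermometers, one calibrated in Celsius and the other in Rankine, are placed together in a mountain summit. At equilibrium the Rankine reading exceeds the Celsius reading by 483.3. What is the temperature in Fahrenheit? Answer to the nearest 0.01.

Let x be the Celsius reading; then the Rankine reading is 1.8·x + 491.67.
(1.8·x + 491.67) - x = 483.3  ⇒  (0.8)·x = -8.37  ⇒  x = -10.4625°C.
In Fahrenheit: -10.4625 × 1.8 + 32 = 13.17°F.

13.17°F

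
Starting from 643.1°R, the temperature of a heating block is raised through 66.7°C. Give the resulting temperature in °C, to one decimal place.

Initial temperature in Celsius: (643.1 - 491.67) × 5/9 = 84.1278°C.
Final Celsius temperature: 84.1278 + 66.7000 = 150.8278°C.

150.8°C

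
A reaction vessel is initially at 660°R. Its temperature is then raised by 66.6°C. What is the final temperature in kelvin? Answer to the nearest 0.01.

433.27 K

Initial temperature in Celsius: (660 - 491.67) × 5/9 = 93.5167°C.
Final Celsius temperature: 93.5167 + 66.6000 = 160.1167°C.
In kelvin: 160.1167 + 273.15 = 433.27 K.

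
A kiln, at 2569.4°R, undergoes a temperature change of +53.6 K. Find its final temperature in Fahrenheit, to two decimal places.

2206.21°F

Initial temperature in Celsius: (2569.4 - 491.67) × 5/9 = 1154.2944°C.
The 53.6 K change is an interval; Kelvin and Celsius degrees are the same size, so ΔC = +53.6°C.
Final Celsius temperature: 1154.2944 + 53.6000 = 1207.8944°C.
In Fahrenheit: 1207.8944 × 1.8 + 32 = 2206.21°F.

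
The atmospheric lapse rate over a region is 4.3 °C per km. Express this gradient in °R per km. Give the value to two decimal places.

7.74 °R/km

Since only a temperature interval is involved, the additive offset between the scales drops out.
A change of 1°C is a change of 1.8°R, so 4.3 × 1.8 = 7.74.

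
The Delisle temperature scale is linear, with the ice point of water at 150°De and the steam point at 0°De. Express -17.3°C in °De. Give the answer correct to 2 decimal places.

175.95°De

Linearly onto the Delisle scale: 150 + (-17.3000 / 100) × (0 - 150) = 175.95°De.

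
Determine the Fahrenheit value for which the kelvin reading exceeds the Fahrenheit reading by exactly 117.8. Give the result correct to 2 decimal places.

Let F be the Fahrenheit reading. The kelvin reading is K = 5/9·F + 255.372.
Require K - F = 117.8: (-4/9)·F + 255.372 = 117.8.
F = (117.8 - 255.372) / (-4/9) = 309.54.

309.54°F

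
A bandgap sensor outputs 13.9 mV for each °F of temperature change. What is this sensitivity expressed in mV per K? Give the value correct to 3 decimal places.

25.020 mV per K

The quantity depends on a temperature interval, so only the ratio of degree sizes applies; the offset between the scales is irrelevant.
A change of 1 K is a change of 1.8°F, so per K the value is 13.9 × 1.8 = 25.020.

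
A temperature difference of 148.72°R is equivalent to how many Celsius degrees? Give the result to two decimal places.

82.62°C

Only the scale ratio 5/9 matters for a change in temperature.
148.72 × 5/9 = 82.62.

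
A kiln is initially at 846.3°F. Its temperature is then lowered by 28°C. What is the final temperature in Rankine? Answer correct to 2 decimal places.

Initial temperature in Celsius: (846.3 - 32) × 5/9 = 452.3889°C.
Final Celsius temperature: 452.3889 - 28.0000 = 424.3889°C.
In Rankine: 424.3889 × 1.8 + 491.67 = 1255.57°R.

1255.57°R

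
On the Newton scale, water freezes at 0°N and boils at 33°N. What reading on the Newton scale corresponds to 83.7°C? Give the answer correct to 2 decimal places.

27.62°N

Linearly onto the Newton scale: 0 + (83.7000 / 100) × (33 - 0) = 27.62°N.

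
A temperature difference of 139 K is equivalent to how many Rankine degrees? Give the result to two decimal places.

250.20°R

Only the scale ratio 1.8 matters for a change in temperature.
139 × 1.8 = 250.20.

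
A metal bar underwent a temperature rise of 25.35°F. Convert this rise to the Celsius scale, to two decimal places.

An interval of 1°F corresponds to 5/9°C.
25.35 × 5/9 = 14.08.

14.08°C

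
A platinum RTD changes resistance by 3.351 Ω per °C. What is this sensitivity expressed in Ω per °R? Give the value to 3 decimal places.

Since only a temperature interval is involved, the additive offset between the scales drops out.
A change of 1°R is a change of 5/9°C, so per °R the value is 3.351 × 5/9 = 1.862.

1.862 Ω per °R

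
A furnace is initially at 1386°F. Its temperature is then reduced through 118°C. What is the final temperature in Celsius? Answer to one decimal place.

Initial temperature in Celsius: (1386 - 32) × 5/9 = 752.2222°C.
Final Celsius temperature: 752.2222 - 118.0000 = 634.2222°C.

634.2°C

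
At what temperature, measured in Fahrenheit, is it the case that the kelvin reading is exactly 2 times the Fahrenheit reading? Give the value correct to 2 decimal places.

Let F be the Fahrenheit reading. The kelvin reading is K = 5/9·F + 255.372.
Require K = 2·F: 5/9·F + 255.372 = 2·F.
(-13/9)·F = -255.372  ⇒  F = 176.80.

176.80°F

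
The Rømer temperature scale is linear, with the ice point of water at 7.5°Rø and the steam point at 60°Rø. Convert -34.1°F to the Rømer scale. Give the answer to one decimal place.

First in Celsius: (-34.1 - 32) × 5/9 = -36.7222°C.
Linearly onto the Rømer scale: 7.5 + (-36.7222 / 100) × (60 - 7.5) = -11.8°Rø.

-11.8°Rø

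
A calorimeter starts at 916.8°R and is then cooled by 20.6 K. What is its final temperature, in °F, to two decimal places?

Initial temperature in Celsius: (916.8 - 491.67) × 5/9 = 236.1833°C.
The 20.6 K change is an interval; Kelvin and Celsius degrees are the same size, so ΔC = -20.6°C.
Final Celsius temperature: 236.1833 - 20.6000 = 215.5833°C.
In Fahrenheit: 215.5833 × 1.8 + 32 = 420.05°F.

420.05°F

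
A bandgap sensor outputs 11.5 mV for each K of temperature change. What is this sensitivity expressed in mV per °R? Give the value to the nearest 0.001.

The quantity depends on a temperature interval, so only the ratio of degree sizes applies; the offset between the scales is irrelevant.
A change of 1°R is a change of 5/9 K, so per °R the value is 11.5 × 5/9 = 6.389.

6.389 mV per °R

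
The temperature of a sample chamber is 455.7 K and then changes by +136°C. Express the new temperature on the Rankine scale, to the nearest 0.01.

1065.06°R

Initial temperature in Celsius: 455.7 - 273.15 = 182.5500°C.
Final Celsius temperature: 182.5500 + 136.0000 = 318.5500°C.
In Rankine: 318.5500 × 1.8 + 491.67 = 1065.06°R.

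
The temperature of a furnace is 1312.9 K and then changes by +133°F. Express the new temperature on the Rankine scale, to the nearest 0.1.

Initial temperature in Celsius: 1312.9 - 273.15 = 1039.7500°C.
The 133°F change is an interval, so only the factor 5/9 applies: +133 × 5/9 = +73.8889°C.
Final Celsius temperature: 1039.7500 + 73.8889 = 1113.6389°C.
In Rankine: 1113.6389 × 1.8 + 491.67 = 2496.2°R.

2496.2°R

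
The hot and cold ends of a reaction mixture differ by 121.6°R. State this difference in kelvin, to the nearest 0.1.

67.6 K

Only the scale ratio 5/9 matters for a change in temperature.
121.6 × 5/9 = 67.6.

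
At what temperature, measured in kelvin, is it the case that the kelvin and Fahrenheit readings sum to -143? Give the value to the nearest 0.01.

113.10 K

Let K be the kelvin reading. The Fahrenheit reading is F = 1.8·K - 459.67.
Require K + F = -143: (2.8)·K - 459.67 = -143.
K = (-143 + 459.67) / (2.8) = 113.10.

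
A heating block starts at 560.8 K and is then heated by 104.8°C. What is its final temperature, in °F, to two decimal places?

Initial temperature in Celsius: 560.8 - 273.15 = 287.6500°C.
Final Celsius temperature: 287.6500 + 104.8000 = 392.4500°C.
In Fahrenheit: 392.4500 × 1.8 + 32 = 738.41°F.

738.41°F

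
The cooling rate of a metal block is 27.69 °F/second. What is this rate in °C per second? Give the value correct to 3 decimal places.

15.383 °C/second

The quantity depends on a temperature interval, so only the ratio of degree sizes applies; the offset between the scales is irrelevant.
A change of 1°F is a change of 5/9°C, so 27.69 × 5/9 = 15.383.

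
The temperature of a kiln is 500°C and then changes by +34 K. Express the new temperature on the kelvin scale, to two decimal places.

The 34 K change is an interval; Kelvin and Celsius degrees are the same size, so ΔC = +34°C.
Final Celsius temperature: 500.0000 + 34.0000 = 534.0000°C.
In kelvin: 534.0000 + 273.15 = 807.15 K.

807.15 K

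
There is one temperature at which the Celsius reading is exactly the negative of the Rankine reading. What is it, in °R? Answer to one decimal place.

Let R be the Rankine reading. The Celsius reading is C = 5/9·R - 273.15.
Require C = -1·R: 5/9·R - 273.15 = -1·R.
(14/9)·R = 273.15  ⇒  R = 175.6.

175.6°R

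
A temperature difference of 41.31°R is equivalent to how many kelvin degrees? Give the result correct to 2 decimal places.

22.95 K

For a temperature interval the offset drops out; only the factor 5/9 applies.
41.31 × 5/9 = 22.95.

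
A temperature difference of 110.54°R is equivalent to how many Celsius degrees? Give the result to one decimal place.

Only the scale ratio 5/9 matters for a change in temperature.
110.54 × 5/9 = 61.4.

61.4°C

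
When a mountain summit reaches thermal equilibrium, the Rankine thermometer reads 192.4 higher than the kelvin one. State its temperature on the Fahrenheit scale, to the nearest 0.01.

-26.77°F

Let x be the kelvin reading; then the Rankine reading is 1.8·x.
(1.8·x) - x = 192.4  ⇒  (0.8)·x = 192.4  ⇒  x = 240.5000 K.
In Celsius: 240.5 - 273.15 = -32.6500°C.
In Fahrenheit: -32.6500 × 1.8 + 32 = -26.77°F.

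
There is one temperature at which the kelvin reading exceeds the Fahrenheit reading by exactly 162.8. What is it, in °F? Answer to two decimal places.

Let F be the Fahrenheit reading. The kelvin reading is K = 5/9·F + 255.372.
Require K - F = 162.8: (-4/9)·F + 255.372 = 162.8.
F = (162.8 - 255.372) / (-4/9) = 208.29.

208.29°F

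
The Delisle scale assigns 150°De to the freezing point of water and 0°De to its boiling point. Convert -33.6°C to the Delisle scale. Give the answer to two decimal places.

200.40°De

Linearly onto the Delisle scale: 150 + (-33.6000 / 100) × (0 - 150) = 200.40°De.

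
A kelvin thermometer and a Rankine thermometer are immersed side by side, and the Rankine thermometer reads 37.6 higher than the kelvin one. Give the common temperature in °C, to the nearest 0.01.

-226.15°C

Let x be the kelvin reading; then the Rankine reading is 1.8·x.
(1.8·x) - x = 37.6  ⇒  (0.8)·x = 37.6  ⇒  x = 47.0000 K.
In Celsius: 47 - 273.15 = -226.15°C.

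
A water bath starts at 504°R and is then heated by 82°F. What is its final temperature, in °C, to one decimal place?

Initial temperature in Celsius: (504 - 491.67) × 5/9 = 6.8500°C.
The 82°F change is an interval, so only the factor 5/9 applies: +82 × 5/9 = +45.5556°C.
Final Celsius temperature: 6.8500 + 45.5556 = 52.4056°C.

52.4°C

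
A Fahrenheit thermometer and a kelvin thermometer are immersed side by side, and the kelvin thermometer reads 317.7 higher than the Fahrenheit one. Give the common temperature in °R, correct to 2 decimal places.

Let x be the Fahrenheit reading; then the kelvin reading is 5/9·x + 255.372.
(5/9·x + 255.372) - x = 317.7  ⇒  (-4/9)·x = 62.3278  ⇒  x = -140.2375°F.
In Celsius: (-140.2375 - 32) × 5/9 = -95.6875°C.
In Rankine: -95.6875 × 1.8 + 491.67 = 319.43°R.

319.43°R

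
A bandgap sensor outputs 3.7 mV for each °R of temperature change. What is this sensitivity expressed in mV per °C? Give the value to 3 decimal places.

6.660 mV per °C

The quantity depends on a temperature interval, so only the ratio of degree sizes applies; the offset between the scales is irrelevant.
A change of 1°C is a change of 1.8°R, so per °C the value is 3.7 × 1.8 = 6.660.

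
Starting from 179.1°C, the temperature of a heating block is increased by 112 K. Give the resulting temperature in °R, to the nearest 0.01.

1015.65°R

The 112 K change is an interval; Kelvin and Celsius degrees are the same size, so ΔC = +112°C.
Final Celsius temperature: 179.1000 + 112.0000 = 291.1000°C.
In Rankine: 291.1000 × 1.8 + 491.67 = 1015.65°R.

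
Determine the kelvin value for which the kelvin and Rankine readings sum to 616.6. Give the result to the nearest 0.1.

220.2 K

Let K be the kelvin reading. The Rankine reading is R = 1.8·K.
Require K + R = 616.6: (2.8)·K = 616.6.
K = (616.6) / (2.8) = 220.2.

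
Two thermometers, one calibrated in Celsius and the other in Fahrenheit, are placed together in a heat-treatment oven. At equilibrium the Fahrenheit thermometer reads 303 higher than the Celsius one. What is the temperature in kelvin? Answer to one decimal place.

611.9 K

Let x be the Celsius reading; then the Fahrenheit reading is 1.8·x + 32.
(1.8·x + 32) - x = 303  ⇒  (0.8)·x = 271  ⇒  x = 338.7500°C.
In kelvin: 338.7500 + 273.15 = 611.9 K.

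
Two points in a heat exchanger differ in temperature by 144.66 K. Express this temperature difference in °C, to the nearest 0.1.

144.7°C

Kelvin and Celsius degrees are the same size, so the interval is unchanged: 144.7.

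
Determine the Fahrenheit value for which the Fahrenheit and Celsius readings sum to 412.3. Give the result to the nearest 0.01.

Let F be the Fahrenheit reading. The Celsius reading is C = 5/9·F - 17.7778.
Require F + C = 412.3: (14/9)·F - 17.7778 = 412.3.
F = (412.3 + 17.7778) / (14/9) = 276.48.

276.48°F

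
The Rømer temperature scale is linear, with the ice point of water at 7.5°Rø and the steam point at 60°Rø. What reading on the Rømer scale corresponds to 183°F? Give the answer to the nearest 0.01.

51.54°Rø

First in Celsius: (183 - 32) × 5/9 = 83.8889°C.
Linearly onto the Rømer scale: 7.5 + (83.8889 / 100) × (60 - 7.5) = 51.54°Rø.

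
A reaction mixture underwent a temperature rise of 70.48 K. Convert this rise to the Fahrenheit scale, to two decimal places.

126.86°F

An interval of 1 K corresponds to 1.8°F.
70.48 × 1.8 = 126.86.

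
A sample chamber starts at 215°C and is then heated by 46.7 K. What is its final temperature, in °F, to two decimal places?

503.06°F

The 46.7 K change is an interval; Kelvin and Celsius degrees are the same size, so ΔC = +46.7°C.
Final Celsius temperature: 215.0000 + 46.7000 = 261.7000°C.
In Fahrenheit: 261.7000 × 1.8 + 32 = 503.06°F.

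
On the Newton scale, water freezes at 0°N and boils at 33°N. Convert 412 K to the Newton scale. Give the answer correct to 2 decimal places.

First in Celsius: 412 - 273.15 = 138.8500°C.
Linearly onto the Newton scale: 0 + (138.8500 / 100) × (33 - 0) = 45.82°N.

45.82°N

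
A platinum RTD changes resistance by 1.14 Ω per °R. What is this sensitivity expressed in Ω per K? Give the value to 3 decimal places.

2.052 Ω per K

Since only a temperature interval is involved, the additive offset between the scales drops out.
A change of 1 K is a change of 1.8°R, so per K the value is 1.14 × 1.8 = 2.052.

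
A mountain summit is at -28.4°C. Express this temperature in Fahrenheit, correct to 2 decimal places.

-19.12°F

In Fahrenheit: -28.4000 × 1.8 + 32 = -19.12°F.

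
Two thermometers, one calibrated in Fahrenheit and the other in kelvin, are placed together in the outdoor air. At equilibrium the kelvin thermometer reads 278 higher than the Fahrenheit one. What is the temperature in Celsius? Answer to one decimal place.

-46.1°C

Let x be the Fahrenheit reading; then the kelvin reading is 5/9·x + 255.372.
(5/9·x + 255.372) - x = 278  ⇒  (-4/9)·x = 22.6278  ⇒  x = -50.9125°F.
In Celsius: (-50.9125 - 32) × 5/9 = -46.1°C.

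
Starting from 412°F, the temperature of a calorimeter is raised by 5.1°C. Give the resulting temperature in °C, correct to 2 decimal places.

Initial temperature in Celsius: (412 - 32) × 5/9 = 211.1111°C.
Final Celsius temperature: 211.1111 + 5.1000 = 216.2111°C.

216.21°C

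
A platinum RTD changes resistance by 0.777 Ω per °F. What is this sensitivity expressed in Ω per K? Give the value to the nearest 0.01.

1.40 Ω per K

Since only a temperature interval is involved, the additive offset between the scales drops out.
A change of 1 K is a change of 1.8°F, so per K the value is 0.777 × 1.8 = 1.40.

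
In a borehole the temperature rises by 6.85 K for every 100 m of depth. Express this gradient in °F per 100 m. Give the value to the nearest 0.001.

Since only a temperature interval is involved, the additive offset between the scales drops out.
A change of 1 K is a change of 1.8°F, so 6.85 × 1.8 = 12.330.

12.330 °F/100 m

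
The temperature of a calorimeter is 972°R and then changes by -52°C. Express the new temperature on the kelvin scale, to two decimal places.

488.00 K

Initial temperature in Celsius: (972 - 491.67) × 5/9 = 266.8500°C.
Final Celsius temperature: 266.8500 - 52.0000 = 214.8500°C.
In kelvin: 214.8500 + 273.15 = 488.00 K.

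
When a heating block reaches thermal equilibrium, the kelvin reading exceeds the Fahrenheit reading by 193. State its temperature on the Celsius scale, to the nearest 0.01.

60.19°C

Let x be the Fahrenheit reading; then the kelvin reading is 5/9·x + 255.372.
(5/9·x + 255.372) - x = 193  ⇒  (-4/9)·x = -62.3722  ⇒  x = 140.3375°F.
In Celsius: (140.3375 - 32) × 5/9 = 60.19°C.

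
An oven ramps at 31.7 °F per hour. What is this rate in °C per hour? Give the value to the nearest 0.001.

The quantity depends on a temperature interval, so only the ratio of degree sizes applies; the offset between the scales is irrelevant.
A change of 1°F is a change of 5/9°C, so 31.7 × 5/9 = 17.611.

17.611 °C/hour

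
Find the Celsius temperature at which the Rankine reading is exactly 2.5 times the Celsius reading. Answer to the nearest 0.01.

702.39°C

Let C be the Celsius reading. The Rankine reading is R = 1.8·C + 491.67.
Require R = 2.5·C: 1.8·C + 491.67 = 2.5·C.
(-0.7)·C = -491.67  ⇒  C = 702.39.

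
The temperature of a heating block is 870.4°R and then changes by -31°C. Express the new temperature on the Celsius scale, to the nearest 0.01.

Initial temperature in Celsius: (870.4 - 491.67) × 5/9 = 210.4056°C.
Final Celsius temperature: 210.4056 - 31.0000 = 179.4056°C.

179.41°C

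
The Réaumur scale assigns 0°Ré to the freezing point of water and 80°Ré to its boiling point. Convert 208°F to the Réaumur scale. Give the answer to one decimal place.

78.2°Ré

First in Celsius: (208 - 32) × 5/9 = 97.7778°C.
Linearly onto the Réaumur scale: 0 + (97.7778 / 100) × (80 - 0) = 78.2°Ré.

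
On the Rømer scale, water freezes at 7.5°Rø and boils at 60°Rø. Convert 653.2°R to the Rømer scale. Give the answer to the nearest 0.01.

First in Celsius: (653.2 - 491.67) × 5/9 = 89.7389°C.
Linearly onto the Rømer scale: 7.5 + (89.7389 / 100) × (60 - 7.5) = 54.61°Rø.

54.61°Rø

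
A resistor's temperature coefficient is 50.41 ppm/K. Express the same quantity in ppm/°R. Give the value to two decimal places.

Since only a temperature interval is involved, the additive offset between the scales drops out.
A change of 1°R is a change of 5/9 K, so per °R the value is 50.41 × 5/9 = 28.01.

28.01 ppm/°R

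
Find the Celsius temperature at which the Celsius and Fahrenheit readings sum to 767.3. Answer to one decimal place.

Let C be the Celsius reading. The Fahrenheit reading is F = 1.8·C + 32.
Require C + F = 767.3: (2.8)·C + 32 = 767.3.
C = (767.3 - 32) / (2.8) = 262.6.

262.6°C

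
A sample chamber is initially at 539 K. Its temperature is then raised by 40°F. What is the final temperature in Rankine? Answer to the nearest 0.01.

Initial temperature in Celsius: 539 - 273.15 = 265.8500°C.
The 40°F change is an interval, so only the factor 5/9 applies: +40 × 5/9 = +22.2222°C.
Final Celsius temperature: 265.8500 + 22.2222 = 288.0722°C.
In Rankine: 288.0722 × 1.8 + 491.67 = 1010.20°R.

1010.20°R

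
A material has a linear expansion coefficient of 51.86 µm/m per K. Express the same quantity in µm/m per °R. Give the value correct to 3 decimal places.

The quantity depends on a temperature interval, so only the ratio of degree sizes applies; the offset between the scales is irrelevant.
A change of 1°R is a change of 5/9 K, so per °R the value is 51.86 × 5/9 = 28.811.

28.811 µm/m per °R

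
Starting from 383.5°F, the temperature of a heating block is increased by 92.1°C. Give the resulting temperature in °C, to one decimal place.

Initial temperature in Celsius: (383.5 - 32) × 5/9 = 195.2778°C.
Final Celsius temperature: 195.2778 + 92.1000 = 287.3778°C.

287.4°C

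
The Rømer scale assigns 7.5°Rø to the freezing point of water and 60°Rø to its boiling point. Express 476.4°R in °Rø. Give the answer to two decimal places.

3.05°Rø

First in Celsius: (476.4 - 491.67) × 5/9 = -8.4833°C.
Linearly onto the Rømer scale: 7.5 + (-8.4833 / 100) × (60 - 7.5) = 3.05°Rø.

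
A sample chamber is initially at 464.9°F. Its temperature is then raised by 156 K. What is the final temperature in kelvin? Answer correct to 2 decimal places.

669.65 K

Initial temperature in Celsius: (464.9 - 32) × 5/9 = 240.5000°C.
The 156 K change is an interval; Kelvin and Celsius degrees are the same size, so ΔC = +156°C.
Final Celsius temperature: 240.5000 + 156.0000 = 396.5000°C.
In kelvin: 396.5000 + 273.15 = 669.65 K.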